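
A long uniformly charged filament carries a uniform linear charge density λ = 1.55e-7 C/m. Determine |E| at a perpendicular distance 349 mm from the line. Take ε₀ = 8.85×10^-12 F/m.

E ≈ 7.99×10^3 V/m

Take a coaxial cylindrical Gaussian surface of radius r = 349 mm and length L.
Q_enc = λL, so λ_enc = 1.55e-7 C/m.
Since E is radial and uniform over the curved surface, Φ = E·2πrL = Q_enc/ε₀ = λ_enc L/ε₀.
E = |λ_enc|/(2πε₀r) = (1.55e-7)/(2π·8.85×10^-12·0.349) = 7.99×10^3 N/C.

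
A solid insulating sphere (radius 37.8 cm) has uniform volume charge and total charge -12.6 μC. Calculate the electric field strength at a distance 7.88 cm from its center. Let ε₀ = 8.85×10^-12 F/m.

E = 1.65×10^5 N/C

Take a concentric spherical Gaussian surface of radius r = 7.88 cm (r < R).
For a uniform sphere the enclosed fraction is (r/R)³, so Q_enc = (-12.6 μC)(0.0788/0.378)³ = -1.141e-7 C.
Since E is radial and uniform over the Gaussian sphere, Φ = E·4πr² = Q_enc/ε₀.
E = |Q_enc|/(4πε₀r²) = (1.141×10^-7)/(4π·8.85×10^-12·(0.0788)²) = 1.65×10^5 N/C.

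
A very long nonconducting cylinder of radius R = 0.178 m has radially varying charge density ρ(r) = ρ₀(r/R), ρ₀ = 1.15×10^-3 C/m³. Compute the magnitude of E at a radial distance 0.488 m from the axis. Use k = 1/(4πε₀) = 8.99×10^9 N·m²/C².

Take a coaxial cylindrical Gaussian surface of radius r = 0.488 m and length L (r > R, full charge per length enclosed).
λ_enc = 2π ∫₀^R ρ₀(r'/R)^1 r' dr' = 2πρ₀R²/3 = 7.631×10^-5 C/m.
Applying ∮E·dA = Q_enc/ε₀ with the end caps contributing no flux:
E = 2k|λ_enc|/r = 2(8.99×10^9)(7.631e-5)/(0.488) = 2.81×10^6 N/C.

2.81e6 N/C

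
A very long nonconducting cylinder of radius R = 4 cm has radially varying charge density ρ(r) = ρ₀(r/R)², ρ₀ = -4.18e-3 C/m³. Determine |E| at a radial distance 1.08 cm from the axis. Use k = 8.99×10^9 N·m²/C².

Take a coaxial cylindrical Gaussian surface of radius r = 1.08 cm and length L (r < R).
λ_enc = ∫₀^r ρ(r')·2πr' dr' = (2πρ₀/R²)·r^4/4 = -5.583e-8 C/m.
Since E is radial and uniform over the curved surface, Φ = E·2πrL = Q_enc/ε₀ = λ_enc L/ε₀.
E = 2k|λ_enc|/r = 2(8.99×10^9)(5.583×10^-8)/(0.0108) = 9.29×10^4 N/C.

9.29×10^4 V/m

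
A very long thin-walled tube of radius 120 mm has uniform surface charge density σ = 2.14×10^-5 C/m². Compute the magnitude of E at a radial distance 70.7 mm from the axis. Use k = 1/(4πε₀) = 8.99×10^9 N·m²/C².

By cylindrical symmetry E is radial; use a coaxial Gaussian cylinder of radius 70.7 mm and length L (r < 120 mm, inside the shell).
No charge is enclosed, so Gauss's law gives E·2πrL = 0 ⇒ E = 0.

E = 0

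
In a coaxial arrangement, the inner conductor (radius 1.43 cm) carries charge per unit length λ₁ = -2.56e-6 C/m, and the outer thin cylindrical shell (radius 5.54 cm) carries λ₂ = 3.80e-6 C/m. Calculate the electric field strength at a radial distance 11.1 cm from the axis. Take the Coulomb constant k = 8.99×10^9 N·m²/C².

E ≈ 2.01×10^5 N/C

Coaxial Gaussian cylinder, radius r = 11.1 cm, length L (r > 5.54 cm, enclosing both).
λ_enc = λ₁ + λ₂ = (-2.56×10^-6) + (3.80e-6) = 1.24×10^-6 C/m.
Gauss's law: E·2πrL = λ_enc L/ε₀.
E = 2k|λ_enc|/r = 2(8.99×10^9)(1.24×10^-6)/(0.111) = 2.01e5 N/C.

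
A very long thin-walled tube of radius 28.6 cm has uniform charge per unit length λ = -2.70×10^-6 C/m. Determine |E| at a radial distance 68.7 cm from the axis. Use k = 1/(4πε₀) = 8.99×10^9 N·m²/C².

By cylindrical symmetry E is radial; use a coaxial Gaussian cylinder of radius 68.7 cm and length L (r > 28.6 cm).
The full line charge is enclosed: λ_enc = -2.70×10^-6 C/m.
By Gauss's law (flux through the curved wall only), E·2πrL = λ_enc L/ε₀.
E = 2k|λ_enc|/r = 2(8.99×10^9)(2.70e-6)/(0.687) = 7.07×10^4 N/C.

E = 7.07e4 N/C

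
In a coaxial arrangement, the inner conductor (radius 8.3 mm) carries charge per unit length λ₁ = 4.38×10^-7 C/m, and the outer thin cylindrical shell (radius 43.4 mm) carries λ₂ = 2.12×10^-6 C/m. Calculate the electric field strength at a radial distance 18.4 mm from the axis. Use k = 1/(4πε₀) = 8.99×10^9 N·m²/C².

|E| = 4.28×10^5 V/m

Choose a coaxial cylinder of radius r = 18.4 mm (arbitrary length L) as the Gaussian surface (between the conductors, 8.3 mm < r < 43.4 mm).
Only the inner wire is enclosed; the outer shell contributes nothing inside itself. λ_enc = λ₁ = 4.38×10^-7 C/m.
By Gauss's law (flux through the curved wall only), E·2πrL = λ_enc L/ε₀.
E = 2k|λ_enc|/r = 2(8.99×10^9)(4.38e-7)/(0.0184) = 4.28×10^5 N/C.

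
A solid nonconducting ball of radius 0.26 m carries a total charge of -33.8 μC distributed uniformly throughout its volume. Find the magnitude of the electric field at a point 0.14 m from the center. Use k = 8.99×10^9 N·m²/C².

2.42×10^6 N/C

By spherical symmetry E is radial; choose a Gaussian sphere of radius r = 0.14 m (r < R).
Only the charge within r is enclosed: Q_enc = Q·(r/R)³ = (-33.8 μC)·(0.14 m/0.26 m)³ = -5.277×10^-6 C.
Since E is radial and uniform over the Gaussian sphere, Φ = E·4πr² = Q_enc/ε₀.
E = k|Q_enc|/r² = (8.99×10^9)(5.277e-6)/(0.14)² = 2.42×10^6 N/C.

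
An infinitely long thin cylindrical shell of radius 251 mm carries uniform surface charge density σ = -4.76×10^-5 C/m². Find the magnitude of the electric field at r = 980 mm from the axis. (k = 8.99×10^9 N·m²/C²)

1.38×10^6 N/C

Choose a coaxial cylinder of radius r = 980 mm (arbitrary length L) as the Gaussian surface (r > 251 mm).
The whole shell is enclosed: λ_enc = σ·2πR = (-4.76×10^-5)·2π·(0.251) = -7.507e-5 C/m.
Since E is radial and uniform over the curved surface, Φ = E·2πrL = Q_enc/ε₀ = λ_enc L/ε₀.
E = 2k|λ_enc|/r = 2(8.99×10^9)(7.507×10^-5)/(0.98) = 1.38×10^6 N/C.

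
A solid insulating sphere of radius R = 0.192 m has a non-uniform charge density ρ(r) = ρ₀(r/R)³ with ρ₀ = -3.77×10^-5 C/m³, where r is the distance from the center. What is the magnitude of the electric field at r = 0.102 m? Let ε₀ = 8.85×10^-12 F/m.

By spherical symmetry E is radial; choose a Gaussian sphere of radius r = 0.102 m (r < R).
Integrate the density: Q_enc = 4π ∫₀^r ρ₀(r'/R)^3 r'² dr' = 4πρ₀ r^6/(6·R³) = -1.256×10^-8 C.
Since E is radial and uniform over the Gaussian sphere, Φ = E·4πr² = Q_enc/ε₀.
E = |Q_enc|/(4πε₀r²) = (1.256×10^-8)/(4π·8.85×10^-12·(0.102)²) = 1.09e4 N/C.

E ≈ 1.09×10^4 N/C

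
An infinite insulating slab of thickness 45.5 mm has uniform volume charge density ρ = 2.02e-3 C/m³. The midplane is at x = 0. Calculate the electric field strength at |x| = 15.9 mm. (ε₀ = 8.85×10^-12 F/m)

By symmetry E is perpendicular to the slab. A Gaussian pillbox from −15.9 mm to +15.9 mm (face area A) lies entirely within the slab.
Q_enc = ρ·(2x)·A and flux = 2EA, so 2EA = 2ρxA/ε₀ ⇒ E = |ρ|x/ε₀.
E = (2.02×10^-3)(0.0159)/(8.85×10^-12) = 3.63×10^6 N/C.

|E| = 3.63×10^6 N/C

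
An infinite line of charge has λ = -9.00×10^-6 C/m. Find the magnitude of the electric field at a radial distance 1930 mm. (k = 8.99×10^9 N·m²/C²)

E ≈ 8.38×10^4 N/C

By cylindrical symmetry E is radial; use a coaxial Gaussian cylinder of radius 1930 mm and length L.
Q_enc = λL, so λ_enc = -9.00×10^-6 C/m.
Applying ∮E·dA = Q_enc/ε₀ with the end caps contributing no flux:
E = 2k|λ_enc|/r = 2(8.99×10^9)(9.00e-6)/(1.93) = 8.38×10^4 N/C.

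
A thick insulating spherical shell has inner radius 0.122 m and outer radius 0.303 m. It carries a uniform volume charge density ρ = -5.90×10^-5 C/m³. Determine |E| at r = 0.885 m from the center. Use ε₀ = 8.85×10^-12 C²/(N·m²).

|E| = 7.38×10^4 V/m

Take a concentric spherical Gaussian surface of radius r = 0.885 m (r > 0.303 m, enclosing the whole shell).
Q_enc = ρ·(4π/3)(b³ − a³) = (-5.90×10^-5)·(4π/3)·((0.303)³ − (0.122)³) = -6.426e-6 C.
By Gauss's law, ∮E·dA = E·4πr² = Q_enc/ε₀.
E = |Q_enc|/(4πε₀r²) = (6.426×10^-6)/(4π·8.85×10^-12·(0.885)²) = 7.38×10^4 N/C.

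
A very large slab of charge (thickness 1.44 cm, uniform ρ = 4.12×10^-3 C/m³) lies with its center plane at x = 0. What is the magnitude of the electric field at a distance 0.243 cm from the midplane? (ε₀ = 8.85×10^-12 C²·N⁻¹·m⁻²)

|E| ≈ 1.13×10^6 V/m

By symmetry E is perpendicular to the slab. A Gaussian pillbox from −0.243 cm to +0.243 cm (face area A) lies entirely within the slab.
Q_enc = ρ·(2x)·A and flux = 2EA, so 2EA = 2ρxA/ε₀ ⇒ E = |ρ|x/ε₀.
E = (4.12×10^-3)(0.00243)/(8.85×10^-12) = 1.13×10^6 N/C.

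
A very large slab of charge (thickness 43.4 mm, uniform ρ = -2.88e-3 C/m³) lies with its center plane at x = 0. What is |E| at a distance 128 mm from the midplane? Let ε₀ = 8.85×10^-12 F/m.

The point |x| = 128 mm lies outside the slab (half-thickness 0.0217 m). A symmetric pillbox spanning the full slab encloses Q_enc = ρ·d·A.
Flux = 2EA ⇒ E = |ρ|d/(2ε₀), independent of distance outside.
E = (2.88e-3)(0.0434)/(2·8.85×10^-12) = 7.06×10^6 N/C.

|E| ≈ 7.06e6 V/m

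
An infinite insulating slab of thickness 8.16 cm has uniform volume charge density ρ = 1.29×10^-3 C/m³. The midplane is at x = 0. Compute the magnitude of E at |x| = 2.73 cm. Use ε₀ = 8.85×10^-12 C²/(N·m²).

By symmetry E is perpendicular to the slab. A Gaussian pillbox from −2.73 cm to +2.73 cm (face area A) lies entirely within the slab.
Q_enc = ρ·(2x)·A and flux = 2EA, so 2EA = 2ρxA/ε₀ ⇒ E = |ρ|x/ε₀.
E = (1.29e-3)(0.0273)/(8.85×10^-12) = 3.98e6 N/C.

|E| ≈ 3.98×10^6 V/m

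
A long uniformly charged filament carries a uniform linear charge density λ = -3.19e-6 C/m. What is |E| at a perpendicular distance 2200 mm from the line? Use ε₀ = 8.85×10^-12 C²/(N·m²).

E ≈ 2.61e4 V/m

Coaxial Gaussian cylinder, radius r = 2200 mm, length L.
Q_enc = λL, so λ_enc = -3.19×10^-6 C/m.
By Gauss's law (flux through the curved wall only), E·2πrL = λ_enc L/ε₀.
E = |λ_enc|/(2πε₀r) = (3.19×10^-6)/(2π·8.85×10^-12·2.2) = 2.61e4 N/C.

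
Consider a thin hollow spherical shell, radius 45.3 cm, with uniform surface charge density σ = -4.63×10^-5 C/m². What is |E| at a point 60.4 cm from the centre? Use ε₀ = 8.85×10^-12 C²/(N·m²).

E ≈ 2.94e6 V/m

Symmetry ⇒ E = E(r) r̂. Gaussian sphere of radius r = 60.4 cm (r > 45.3 cm).
The entire shell is enclosed: Q_enc = σ·4πR² = (-4.63×10^-5)·4π·(0.453)² = -1.194×10^-4 C.
By Gauss's law, ∮E·dA = E·4πr² = Q_enc/ε₀.
E = |Q_enc|/(4πε₀r²) = (1.194e-4)/(4π·8.85×10^-12·(0.604)²) = 2.94e6 N/C.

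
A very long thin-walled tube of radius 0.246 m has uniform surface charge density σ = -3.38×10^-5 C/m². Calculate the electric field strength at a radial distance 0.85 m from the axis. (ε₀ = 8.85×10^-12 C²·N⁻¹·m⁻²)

|E| ≈ 1.11×10^6 N/C

Coaxial Gaussian cylinder, radius r = 0.85 m, length L (r > 0.246 m).
The whole shell is enclosed: λ_enc = σ·2πR = (-3.38e-5)·2π·(0.246) = -5.224e-5 C/m.
Applying ∮E·dA = Q_enc/ε₀ with the end caps contributing no flux:
E = |λ_enc|/(2πε₀r) = (5.224×10^-5)/(2π·8.85×10^-12·0.85) = 1.11e6 N/C.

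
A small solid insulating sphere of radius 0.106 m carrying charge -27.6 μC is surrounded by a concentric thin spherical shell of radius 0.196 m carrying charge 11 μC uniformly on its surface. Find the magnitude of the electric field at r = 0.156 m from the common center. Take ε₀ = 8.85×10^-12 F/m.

|E| = 1.02×10^7 N/C

Take a concentric spherical Gaussian surface of radius r = 0.156 m (between the bodies, 0.106 m < r < 0.196 m).
Only the inner charge is enclosed; the outer shell contributes nothing inside itself. Q_enc = -27.6 μC = -2.76e-5 C.
Gauss's law: E·4πr² = Q_enc/ε₀.
E = |Q_enc|/(4πε₀r²) = (2.76×10^-5)/(4π·8.85×10^-12·(0.156)²) = 1.02×10^7 N/C.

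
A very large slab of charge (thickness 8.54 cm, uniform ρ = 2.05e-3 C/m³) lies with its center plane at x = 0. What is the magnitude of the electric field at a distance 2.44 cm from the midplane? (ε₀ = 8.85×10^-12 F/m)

E = 5.65e6 N/C

By symmetry E is perpendicular to the slab. A Gaussian pillbox from −2.44 cm to +2.44 cm (face area A) lies entirely within the slab.
Q_enc = ρ·(2x)·A and flux = 2EA, so 2EA = 2ρxA/ε₀ ⇒ E = |ρ|x/ε₀.
E = (2.05×10^-3)(0.0244)/(8.85×10^-12) = 5.65×10^6 N/C.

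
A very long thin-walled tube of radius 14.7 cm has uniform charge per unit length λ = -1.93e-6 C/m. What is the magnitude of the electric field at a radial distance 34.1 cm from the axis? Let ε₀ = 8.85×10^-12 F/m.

By cylindrical symmetry E is radial; use a coaxial Gaussian cylinder of radius 34.1 cm and length L (r > 14.7 cm).
The full line charge is enclosed: λ_enc = -1.93e-6 C/m.
Since E is radial and uniform over the curved surface, Φ = E·2πrL = Q_enc/ε₀ = λ_enc L/ε₀.
E = |λ_enc|/(2πε₀r) = (1.93×10^-6)/(2π·8.85×10^-12·0.341) = 1.02e5 N/C.

1.02×10^5 N/C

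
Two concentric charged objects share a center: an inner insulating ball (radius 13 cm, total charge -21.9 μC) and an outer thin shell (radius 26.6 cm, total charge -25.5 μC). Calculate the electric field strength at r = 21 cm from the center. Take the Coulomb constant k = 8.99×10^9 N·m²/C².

E = 4.46×10^6 V/m

Take a concentric spherical Gaussian surface of radius r = 21 cm (between the bodies, 13 cm < r < 26.6 cm).
The shell at 26.6 cm lies outside the Gaussian surface, so Q_enc = -21.9 μC = -2.19×10^-5 C.
Since E is radial and uniform over the Gaussian sphere, Φ = E·4πr² = Q_enc/ε₀.
E = k|Q_enc|/r² = (8.99×10^9)(2.19×10^-5)/(0.21)² = 4.46×10^6 N/C.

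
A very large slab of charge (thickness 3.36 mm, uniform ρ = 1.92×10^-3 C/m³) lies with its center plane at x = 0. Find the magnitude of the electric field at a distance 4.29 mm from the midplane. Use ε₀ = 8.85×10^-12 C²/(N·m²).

|E| ≈ 3.64×10^5 N/C

The point |x| = 4.29 mm lies outside the slab (half-thickness 0.00168 m). A symmetric pillbox spanning the full slab encloses Q_enc = ρ·d·A.
Flux = 2EA ⇒ E = |ρ|d/(2ε₀), independent of distance outside.
E = (1.92×10^-3)(0.00336)/(2·8.85×10^-12) = 3.64×10^5 N/C.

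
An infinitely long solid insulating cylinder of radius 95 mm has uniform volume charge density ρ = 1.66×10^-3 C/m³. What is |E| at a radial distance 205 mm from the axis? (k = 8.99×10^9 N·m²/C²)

|E| = 4.13e6 N/C

By cylindrical symmetry E is radial; use a coaxial Gaussian cylinder of radius 205 mm and length L (r > 95 mm, full cross-section enclosed).
λ_enc = ρ·πR² = (1.66e-3)π(0.095)² = 4.707e-5 C/m.
By Gauss's law (flux through the curved wall only), E·2πrL = λ_enc L/ε₀.
E = 2k|λ_enc|/r = 2(8.99×10^9)(4.707×10^-5)/(0.205) = 4.13e6 N/C.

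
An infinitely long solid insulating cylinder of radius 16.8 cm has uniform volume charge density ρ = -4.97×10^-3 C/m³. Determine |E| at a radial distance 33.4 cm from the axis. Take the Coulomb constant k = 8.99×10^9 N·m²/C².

|E| ≈ 2.37×10^7 N/C

Coaxial Gaussian cylinder, radius r = 33.4 cm, length L (r > 16.8 cm, full cross-section enclosed).
λ_enc = ρ·πR² = (-4.97×10^-3)π(0.168)² = -4.407e-4 C/m.
Applying ∮E·dA = Q_enc/ε₀ with the end caps contributing no flux:
E = 2k|λ_enc|/r = 2(8.99×10^9)(4.407×10^-4)/(0.334) = 2.37e7 N/C.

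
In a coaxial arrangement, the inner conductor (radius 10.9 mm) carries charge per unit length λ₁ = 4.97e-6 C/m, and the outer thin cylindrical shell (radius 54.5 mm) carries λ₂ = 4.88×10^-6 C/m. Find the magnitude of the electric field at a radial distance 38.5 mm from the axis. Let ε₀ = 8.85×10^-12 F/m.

By cylindrical symmetry E is radial; use a coaxial Gaussian cylinder of radius 38.5 mm and length L (between the conductors, 10.9 mm < r < 54.5 mm).
The shell at 54.5 mm lies outside the Gaussian surface, so λ_enc = λ₁ = 4.97×10^-6 C/m.
Gauss's law: E·2πrL = λ_enc L/ε₀.
E = |λ_enc|/(2πε₀r) = (4.97e-6)/(2π·8.85×10^-12·0.0385) = 2.32×10^6 N/C.

E ≈ 2.32e6 N/C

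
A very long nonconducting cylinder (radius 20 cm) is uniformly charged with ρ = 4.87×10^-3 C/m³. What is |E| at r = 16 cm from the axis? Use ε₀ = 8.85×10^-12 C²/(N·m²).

E ≈ 4.40e7 N/C

By cylindrical symmetry E is radial; use a coaxial Gaussian cylinder of radius 16 cm and length L (r < R).
Enclosed charge per unit length: λ_enc = ρ·πr² = (4.87e-3)π(0.16)² = 3.917×10^-4 C/m.
Gauss's law: E·2πrL = λ_enc L/ε₀.
E = |λ_enc|/(2πε₀r) = (3.917×10^-4)/(2π·8.85×10^-12·0.16) = 4.40×10^7 N/C.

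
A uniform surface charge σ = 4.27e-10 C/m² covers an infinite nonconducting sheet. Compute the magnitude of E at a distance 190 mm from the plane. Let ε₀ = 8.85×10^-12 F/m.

By planar symmetry E is perpendicular to the sheet and uniform; use a Gaussian pillbox with flat faces of area A on each side of the sheet.
Flux Φ = 2EA and Q_enc = σA, so 2EA = σA/ε₀ ⇒ E = |σ|/(2ε₀), independent of distance.
E = |σ|/(2ε₀) = (4.27×10^-10)/(2·8.85×10^-12) = 24.1 N/C.

E ≈ 24.1 N/C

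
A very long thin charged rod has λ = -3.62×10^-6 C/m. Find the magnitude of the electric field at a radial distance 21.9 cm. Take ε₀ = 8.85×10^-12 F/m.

|E| = 2.97×10^5 V/m

Take a coaxial cylindrical Gaussian surface of radius r = 21.9 cm and length L.
Q_enc = λL, so λ_enc = -3.62×10^-6 C/m.
Applying ∮E·dA = Q_enc/ε₀ with the end caps contributing no flux:
E = |λ_enc|/(2πε₀r) = (3.62e-6)/(2π·8.85×10^-12·0.219) = 2.97e5 N/C.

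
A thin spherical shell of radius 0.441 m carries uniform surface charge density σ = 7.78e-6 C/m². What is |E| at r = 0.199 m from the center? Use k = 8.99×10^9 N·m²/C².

E = 0

By spherical symmetry E is radial; choose a Gaussian sphere of radius r = 0.199 m (inside the shell, r < 0.441 m).
No charge lies within this surface, so Q_enc = 0 and Gauss's law gives E·4πr² = 0 ⇒ E = 0.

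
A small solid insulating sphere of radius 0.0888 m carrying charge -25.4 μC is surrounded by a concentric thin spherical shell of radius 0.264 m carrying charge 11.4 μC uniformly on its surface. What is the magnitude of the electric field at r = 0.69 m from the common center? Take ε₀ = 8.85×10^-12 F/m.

Use a concentric Gaussian sphere at r = 0.69 m (r > 0.264 m, enclosing both).
Q_enc = (-25.4 μC) + (11.4 μC) = -1.40×10^-5 C.
By Gauss's law, ∮E·dA = E·4πr² = Q_enc/ε₀.
E = |Q_enc|/(4πε₀r²) = (1.40×10^-5)/(4π·8.85×10^-12·(0.69)²) = 2.64×10^5 N/C.

|E| = 2.64×10^5 N/C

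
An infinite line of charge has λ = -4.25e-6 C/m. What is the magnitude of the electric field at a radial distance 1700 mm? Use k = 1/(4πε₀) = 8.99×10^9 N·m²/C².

|E| ≈ 4.50e4 V/m

Choose a coaxial cylinder of radius r = 1700 mm (arbitrary length L) as the Gaussian surface.
Q_enc = λL, so λ_enc = -4.25e-6 C/m.
By Gauss's law (flux through the curved wall only), E·2πrL = λ_enc L/ε₀.
E = 2k|λ_enc|/r = 2(8.99×10^9)(4.25e-6)/(1.7) = 4.50e4 N/C.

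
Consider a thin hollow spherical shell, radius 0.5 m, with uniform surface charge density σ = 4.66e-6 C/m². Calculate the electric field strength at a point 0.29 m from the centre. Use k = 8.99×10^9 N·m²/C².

|E| = 0 N/C

Use a concentric Gaussian sphere at r = 0.29 m (inside the shell, r < 0.5 m).
No charge lies within this surface, so Q_enc = 0 and Gauss's law gives E·4πr² = 0 ⇒ E = 0.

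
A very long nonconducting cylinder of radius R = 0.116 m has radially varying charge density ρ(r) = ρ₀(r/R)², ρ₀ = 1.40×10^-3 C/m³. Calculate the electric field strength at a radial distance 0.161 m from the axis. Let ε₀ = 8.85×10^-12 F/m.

E = 3.31e6 N/C

Take a coaxial cylindrical Gaussian surface of radius r = 0.161 m and length L (r > R, full charge per length enclosed).
λ_enc = 2π ∫₀^R ρ₀(r'/R)^2 r' dr' = 2πρ₀R²/4 = 2.959×10^-5 C/m.
Gauss's law: E·2πrL = λ_enc L/ε₀.
E = |λ_enc|/(2πε₀r) = (2.959×10^-5)/(2π·8.85×10^-12·0.161) = 3.31e6 N/C.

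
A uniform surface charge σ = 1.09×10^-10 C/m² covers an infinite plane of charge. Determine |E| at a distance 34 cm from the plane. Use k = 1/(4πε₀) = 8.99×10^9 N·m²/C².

By planar symmetry E is perpendicular to the sheet and uniform; use a Gaussian pillbox with flat faces of area A on each side of the sheet.
Flux Φ = 2EA and Q_enc = σA, so 2EA = σA/ε₀ ⇒ E = |σ|/(2ε₀), independent of distance.
E = 2πk|σ| = 2π(8.99×10^9)(1.09e-10) = 6.16 N/C.

E ≈ 6.16 N/C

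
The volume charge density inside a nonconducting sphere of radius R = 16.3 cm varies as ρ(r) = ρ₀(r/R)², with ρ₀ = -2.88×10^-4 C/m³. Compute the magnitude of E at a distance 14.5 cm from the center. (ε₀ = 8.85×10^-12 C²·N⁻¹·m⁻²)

By spherical symmetry E is radial; choose a Gaussian sphere of radius r = 14.5 cm (r < R).
Q_enc = ∫₀^r ρ(r')·4πr'² dr' = (4πρ₀/R²) ∫₀^r r'^4 dr' = 4πρ₀ r^5/(5·R²) = -1.746×10^-6 C.
Since E is radial and uniform over the Gaussian sphere, Φ = E·4πr² = Q_enc/ε₀.
E = |Q_enc|/(4πε₀r²) = (1.746e-6)/(4π·8.85×10^-12·(0.145)²) = 7.47e5 N/C.

E ≈ 7.47×10^5 N/C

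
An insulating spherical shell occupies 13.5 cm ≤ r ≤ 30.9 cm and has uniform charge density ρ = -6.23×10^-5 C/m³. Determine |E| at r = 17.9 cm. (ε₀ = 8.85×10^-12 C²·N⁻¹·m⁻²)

2.40e5 V/m

Take a concentric spherical Gaussian surface of radius r = 17.9 cm (within the shell material, 13.5 cm < r < 30.9 cm).
Only the shell between 13.5 cm and r is enclosed: Q_enc = ρ·(4π/3)(r³ − a³) = (-6.23×10^-5)·(4π/3)·((0.179)³ − (0.135)³) = -8.546×10^-7 C.
Gauss's law: E·4πr² = Q_enc/ε₀.
E = |Q_enc|/(4πε₀r²) = (8.546e-7)/(4π·8.85×10^-12·(0.179)²) = 2.40×10^5 N/C.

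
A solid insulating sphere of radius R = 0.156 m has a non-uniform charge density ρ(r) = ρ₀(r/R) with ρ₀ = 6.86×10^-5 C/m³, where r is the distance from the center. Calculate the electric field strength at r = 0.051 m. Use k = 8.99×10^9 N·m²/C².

E = 3.23×10^4 N/C

Use a concentric Gaussian sphere at r = 0.051 m (r < R).
Q_enc = ∫₀^r ρ(r')·4πr'² dr' = (4πρ₀/R) ∫₀^r r'^3 dr' = 4πρ₀ r^4/(4·R) = 9.346e-9 C.
Gauss's law: E·4πr² = Q_enc/ε₀.
E = k|Q_enc|/r² = (8.99×10^9)(9.346×10^-9)/(0.051)² = 3.23×10^4 N/C.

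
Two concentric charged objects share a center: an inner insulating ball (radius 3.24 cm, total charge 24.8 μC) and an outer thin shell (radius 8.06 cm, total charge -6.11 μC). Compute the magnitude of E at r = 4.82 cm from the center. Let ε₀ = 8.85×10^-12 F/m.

Symmetry ⇒ E = E(r) r̂. Gaussian sphere of radius r = 4.82 cm (between the bodies, 3.24 cm < r < 8.06 cm).
The shell at 8.06 cm lies outside the Gaussian surface, so Q_enc = 24.8 μC = 2.48×10^-5 C.
Gauss's law: E·4πr² = Q_enc/ε₀.
E = |Q_enc|/(4πε₀r²) = (2.48e-5)/(4π·8.85×10^-12·(0.0482)²) = 9.60×10^7 N/C.

E ≈ 9.60×10^7 N/C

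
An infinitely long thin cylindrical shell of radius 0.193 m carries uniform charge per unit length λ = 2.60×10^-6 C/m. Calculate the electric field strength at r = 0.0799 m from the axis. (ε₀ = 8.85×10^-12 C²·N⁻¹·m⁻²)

|E| = 0 V/m

Choose a coaxial cylinder of radius r = 0.0799 m (arbitrary length L) as the Gaussian surface (r < 0.193 m, inside the shell).
All the surface charge lies outside this cylinder: Q_enc = 0, hence E = 0.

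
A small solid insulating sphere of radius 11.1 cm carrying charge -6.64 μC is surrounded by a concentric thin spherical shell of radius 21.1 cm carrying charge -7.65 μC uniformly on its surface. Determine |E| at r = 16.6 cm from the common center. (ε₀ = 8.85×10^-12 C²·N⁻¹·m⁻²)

2.17×10^6 N/C

Take a concentric spherical Gaussian surface of radius r = 16.6 cm (between the bodies, 11.1 cm < r < 21.1 cm).
Only the inner charge is enclosed; the outer shell contributes nothing inside itself. Q_enc = -6.64 μC = -6.64×10^-6 C.
Applying ∮E·dA = Q_enc/ε₀ with Φ = E(4πr²):
E = |Q_enc|/(4πε₀r²) = (6.64×10^-6)/(4π·8.85×10^-12·(0.166)²) = 2.17×10^6 N/C.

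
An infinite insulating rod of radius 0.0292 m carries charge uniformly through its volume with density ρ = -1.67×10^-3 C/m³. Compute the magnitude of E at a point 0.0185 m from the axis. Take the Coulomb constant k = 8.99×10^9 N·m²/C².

Take a coaxial cylindrical Gaussian surface of radius r = 0.0185 m and length L (r < R).
Charge inside radius r per length L is ρ·πr²·L, so λ_enc = ρπr² = -1.796e-6 C/m.
Since E is radial and uniform over the curved surface, Φ = E·2πrL = Q_enc/ε₀ = λ_enc L/ε₀.
E = 2k|λ_enc|/r = 2(8.99×10^9)(1.796×10^-6)/(0.0185) = 1.75e6 N/C.

E = 1.75e6 V/m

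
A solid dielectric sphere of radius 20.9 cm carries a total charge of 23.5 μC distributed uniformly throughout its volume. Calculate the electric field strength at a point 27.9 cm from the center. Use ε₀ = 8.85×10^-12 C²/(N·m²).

|E| ≈ 2.71e6 V/m

Use a concentric Gaussian sphere at r = 27.9 cm (r > R, so the entire charge is enclosed).
Q_enc = 23.5 μC = 2.35×10^-5 C.
Since E is radial and uniform over the Gaussian sphere, Φ = E·4πr² = Q_enc/ε₀.
E = |Q_enc|/(4πε₀r²) = (2.35e-5)/(4π·8.85×10^-12·(0.279)²) = 2.71×10^6 N/C.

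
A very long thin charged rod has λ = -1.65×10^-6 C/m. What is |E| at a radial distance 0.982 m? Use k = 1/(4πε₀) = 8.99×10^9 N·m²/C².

E ≈ 3.02×10^4 V/m

Coaxial Gaussian cylinder, radius r = 0.982 m, length L.
Q_enc = λL, so λ_enc = -1.65×10^-6 C/m.
Since E is radial and uniform over the curved surface, Φ = E·2πrL = Q_enc/ε₀ = λ_enc L/ε₀.
E = 2k|λ_enc|/r = 2(8.99×10^9)(1.65e-6)/(0.982) = 3.02e4 N/C.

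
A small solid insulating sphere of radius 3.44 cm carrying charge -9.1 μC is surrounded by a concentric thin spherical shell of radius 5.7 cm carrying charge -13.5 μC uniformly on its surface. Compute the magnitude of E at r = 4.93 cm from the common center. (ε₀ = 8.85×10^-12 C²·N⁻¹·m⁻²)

E ≈ 3.37×10^7 V/m

By spherical symmetry E is radial; choose a Gaussian sphere of radius r = 4.93 cm (between the bodies, 3.44 cm < r < 5.7 cm).
Only the inner charge is enclosed; the outer shell contributes nothing inside itself. Q_enc = -9.1 μC = -9.10e-6 C.
Since E is radial and uniform over the Gaussian sphere, Φ = E·4πr² = Q_enc/ε₀.
E = |Q_enc|/(4πε₀r²) = (9.10×10^-6)/(4π·8.85×10^-12·(0.0493)²) = 3.37×10^7 N/C.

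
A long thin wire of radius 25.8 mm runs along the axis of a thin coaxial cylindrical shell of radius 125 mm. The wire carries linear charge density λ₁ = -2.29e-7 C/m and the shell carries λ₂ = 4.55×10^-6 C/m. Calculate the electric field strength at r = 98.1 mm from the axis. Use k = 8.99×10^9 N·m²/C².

4.20e4 N/C

Choose a coaxial cylinder of radius r = 98.1 mm (arbitrary length L) as the Gaussian surface (between the conductors, 25.8 mm < r < 125 mm).
The shell at 125 mm lies outside the Gaussian surface, so λ_enc = λ₁ = -2.29e-7 C/m.
Gauss's law: E·2πrL = λ_enc L/ε₀.
E = 2k|λ_enc|/r = 2(8.99×10^9)(2.29×10^-7)/(0.0981) = 4.20×10^4 N/C.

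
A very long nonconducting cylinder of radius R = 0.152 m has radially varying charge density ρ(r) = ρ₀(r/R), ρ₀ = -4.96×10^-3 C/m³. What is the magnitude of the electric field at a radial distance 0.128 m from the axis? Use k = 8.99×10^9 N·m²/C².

|E| = 2.01×10^7 N/C

Coaxial Gaussian cylinder, radius r = 0.128 m, length L (r < R).
Integrating ρ over the cross-section to radius r: λ_enc = (2πρ₀/R) ∫₀^r r'^2 dr' = 2πρ₀ r^3/(3·R) = -1.433×10^-4 C/m.
Gauss's law: E·2πrL = λ_enc L/ε₀.
E = 2k|λ_enc|/r = 2(8.99×10^9)(1.433×10^-4)/(0.128) = 2.01×10^7 N/C.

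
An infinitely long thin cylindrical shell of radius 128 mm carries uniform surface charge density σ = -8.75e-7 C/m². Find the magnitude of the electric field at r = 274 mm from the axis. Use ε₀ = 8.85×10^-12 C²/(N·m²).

4.62×10^4 N/C

Coaxial Gaussian cylinder, radius r = 274 mm, length L (r > 128 mm).
The whole shell is enclosed: λ_enc = σ·2πR = (-8.75×10^-7)·2π·(0.128) = -7.037×10^-7 C/m.
Applying ∮E·dA = Q_enc/ε₀ with the end caps contributing no flux:
E = |λ_enc|/(2πε₀r) = (7.037×10^-7)/(2π·8.85×10^-12·0.274) = 4.62×10^4 N/C.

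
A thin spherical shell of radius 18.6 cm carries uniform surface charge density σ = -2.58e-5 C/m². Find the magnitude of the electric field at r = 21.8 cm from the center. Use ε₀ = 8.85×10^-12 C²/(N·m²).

2.12×10^6 V/m

By spherical symmetry E is radial; choose a Gaussian sphere of radius r = 21.8 cm (r > 18.6 cm).
The entire shell is enclosed: Q_enc = σ·4πR² = (-2.58e-5)·4π·(0.186)² = -1.122×10^-5 C.
By Gauss's law, ∮E·dA = E·4πr² = Q_enc/ε₀.
E = |Q_enc|/(4πε₀r²) = (1.122e-5)/(4π·8.85×10^-12·(0.218)²) = 2.12×10^6 N/C.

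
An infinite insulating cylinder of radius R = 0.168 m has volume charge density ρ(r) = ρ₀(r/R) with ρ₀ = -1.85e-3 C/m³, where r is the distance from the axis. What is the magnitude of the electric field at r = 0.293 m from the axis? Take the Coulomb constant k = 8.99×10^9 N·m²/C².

By cylindrical symmetry E is radial; use a coaxial Gaussian cylinder of radius 0.293 m and length L (r > R, full charge per length enclosed).
λ_enc = 2π ∫₀^R ρ₀(r'/R)^1 r' dr' = 2πρ₀R²/3 = -1.094×10^-4 C/m.
Gauss's law: E·2πrL = λ_enc L/ε₀.
E = 2k|λ_enc|/r = 2(8.99×10^9)(1.094×10^-4)/(0.293) = 6.71×10^6 N/C.

|E| = 6.71×10^6 N/C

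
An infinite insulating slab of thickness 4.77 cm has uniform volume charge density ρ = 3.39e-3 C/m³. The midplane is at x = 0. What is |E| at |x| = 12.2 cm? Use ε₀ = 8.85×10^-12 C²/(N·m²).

The point |x| = 12.2 cm lies outside the slab (half-thickness 0.02385 m). A symmetric pillbox spanning the full slab encloses Q_enc = ρ·d·A.
Flux = 2EA ⇒ E = |ρ|d/(2ε₀), independent of distance outside.
E = (3.39×10^-3)(0.0477)/(2·8.85×10^-12) = 9.14×10^6 N/C.

9.14×10^6 V/m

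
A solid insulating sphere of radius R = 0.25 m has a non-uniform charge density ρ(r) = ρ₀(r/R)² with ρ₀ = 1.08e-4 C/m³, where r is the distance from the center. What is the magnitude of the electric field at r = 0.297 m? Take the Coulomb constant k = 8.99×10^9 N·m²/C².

By spherical symmetry E is radial; choose a Gaussian sphere of radius r = 0.297 m (r > R, all charge enclosed).
Q_enc = 4π ∫₀^R ρ₀(r'/R)^2 r'² dr' = 4πρ₀R³/5 = 4.241×10^-6 C.
Gauss's law: E·4πr² = Q_enc/ε₀.
E = k|Q_enc|/r² = (8.99×10^9)(4.241×10^-6)/(0.297)² = 4.32e5 N/C.

4.32e5 N/C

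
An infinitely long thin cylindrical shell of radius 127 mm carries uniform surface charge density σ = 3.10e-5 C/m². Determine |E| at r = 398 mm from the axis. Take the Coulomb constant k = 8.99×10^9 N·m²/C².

|E| = 1.12e6 N/C

Coaxial Gaussian cylinder, radius r = 398 mm, length L (r > 127 mm).
The whole shell is enclosed: λ_enc = σ·2πR = (3.10×10^-5)·2π·(0.127) = 2.474×10^-5 C/m.
Applying ∮E·dA = Q_enc/ε₀ with the end caps contributing no flux:
E = 2k|λ_enc|/r = 2(8.99×10^9)(2.474×10^-5)/(0.398) = 1.12e6 N/C.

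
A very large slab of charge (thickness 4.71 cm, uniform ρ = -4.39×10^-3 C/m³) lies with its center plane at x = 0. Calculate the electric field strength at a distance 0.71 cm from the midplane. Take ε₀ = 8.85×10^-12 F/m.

By symmetry E is perpendicular to the slab. A Gaussian pillbox from −0.71 cm to +0.71 cm (face area A) lies entirely within the slab.
Q_enc = ρ·(2x)·A and flux = 2EA, so 2EA = 2ρxA/ε₀ ⇒ E = |ρ|x/ε₀.
E = (4.39×10^-3)(0.0071)/(8.85×10^-12) = 3.52×10^6 N/C.

|E| = 3.52×10^6 V/m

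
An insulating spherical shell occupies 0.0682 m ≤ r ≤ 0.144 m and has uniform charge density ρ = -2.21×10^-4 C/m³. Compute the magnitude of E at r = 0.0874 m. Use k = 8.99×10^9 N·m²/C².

Take a concentric spherical Gaussian surface of radius r = 0.0874 m (within the shell material, 0.0682 m < r < 0.144 m).
Only the shell between 0.0682 m and r is enclosed: Q_enc = ρ·(4π/3)(r³ − a³) = (-2.21×10^-4)·(4π/3)·((0.0874)³ − (0.0682)³) = -3.244×10^-7 C.
Gauss's law: E·4πr² = Q_enc/ε₀.
E = k|Q_enc|/r² = (8.99×10^9)(3.244e-7)/(0.0874)² = 3.82×10^5 N/C.

E = 3.82×10^5 N/C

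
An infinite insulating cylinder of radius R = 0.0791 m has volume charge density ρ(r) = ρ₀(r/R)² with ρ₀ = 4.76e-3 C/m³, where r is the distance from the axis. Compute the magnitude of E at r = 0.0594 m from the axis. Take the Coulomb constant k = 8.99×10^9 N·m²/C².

E ≈ 4.50e6 N/C

Coaxial Gaussian cylinder, radius r = 0.0594 m, length L (r < R).
Integrating ρ over the cross-section to radius r: λ_enc = (2πρ₀/R²) ∫₀^r r'^3 dr' = 2πρ₀ r^4/(4·R²) = 1.488×10^-5 C/m.
Applying ∮E·dA = Q_enc/ε₀ with the end caps contributing no flux:
E = 2k|λ_enc|/r = 2(8.99×10^9)(1.488×10^-5)/(0.0594) = 4.50×10^6 N/C.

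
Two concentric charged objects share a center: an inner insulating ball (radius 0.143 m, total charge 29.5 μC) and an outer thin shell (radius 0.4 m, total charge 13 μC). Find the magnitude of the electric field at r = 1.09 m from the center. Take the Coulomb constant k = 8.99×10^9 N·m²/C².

3.22×10^5 N/C

Symmetry ⇒ E = E(r) r̂. Gaussian sphere of radius r = 1.09 m (r > 0.4 m, enclosing both).
Q_enc = (29.5 μC) + (13 μC) = 4.25e-5 C.
Applying ∮E·dA = Q_enc/ε₀ with Φ = E(4πr²):
E = k|Q_enc|/r² = (8.99×10^9)(4.25×10^-5)/(1.09)² = 3.22e5 N/C.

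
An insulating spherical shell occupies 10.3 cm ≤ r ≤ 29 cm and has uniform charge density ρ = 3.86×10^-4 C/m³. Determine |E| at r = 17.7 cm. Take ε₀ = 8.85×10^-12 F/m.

|E| = 2.07×10^6 N/C

Symmetry ⇒ E = E(r) r̂. Gaussian sphere of radius r = 17.7 cm (within the shell material, 10.3 cm < r < 29 cm).
Enclosed charge is the volume from a to r: Q_enc = (4π/3)ρ(r³ − a³) = 7.199e-6 C.
Since E is radial and uniform over the Gaussian sphere, Φ = E·4πr² = Q_enc/ε₀.
E = |Q_enc|/(4πε₀r²) = (7.199×10^-6)/(4π·8.85×10^-12·(0.177)²) = 2.07e6 N/C.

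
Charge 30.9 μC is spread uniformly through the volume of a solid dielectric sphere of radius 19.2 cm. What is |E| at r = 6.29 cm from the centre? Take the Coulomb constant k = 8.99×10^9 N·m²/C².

Take a concentric spherical Gaussian surface of radius r = 6.29 cm (r < R).
For a uniform sphere the enclosed fraction is (r/R)³, so Q_enc = (30.9 μC)(0.0629/0.192)³ = 1.086×10^-6 C.
Since E is radial and uniform over the Gaussian sphere, Φ = E·4πr² = Q_enc/ε₀.
E = k|Q_enc|/r² = (8.99×10^9)(1.086×10^-6)/(0.0629)² = 2.47×10^6 N/C.

2.47×10^6 N/C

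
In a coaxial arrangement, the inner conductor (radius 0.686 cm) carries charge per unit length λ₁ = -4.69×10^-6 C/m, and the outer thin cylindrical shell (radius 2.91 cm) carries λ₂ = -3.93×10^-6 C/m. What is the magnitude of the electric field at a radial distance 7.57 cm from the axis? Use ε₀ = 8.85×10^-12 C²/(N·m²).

By cylindrical symmetry E is radial; use a coaxial Gaussian cylinder of radius 7.57 cm and length L (r > 2.91 cm, enclosing both).
λ_enc = λ₁ + λ₂ = (-4.69e-6) + (-3.93×10^-6) = -8.62×10^-6 C/m.
Applying ∮E·dA = Q_enc/ε₀ with the end caps contributing no flux:
E = |λ_enc|/(2πε₀r) = (8.62×10^-6)/(2π·8.85×10^-12·0.0757) = 2.05×10^6 N/C.

|E| ≈ 2.05×10^6 N/C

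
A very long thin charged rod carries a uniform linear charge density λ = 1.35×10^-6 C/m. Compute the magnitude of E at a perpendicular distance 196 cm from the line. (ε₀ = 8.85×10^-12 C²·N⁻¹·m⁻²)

E = 1.24×10^4 N/C

Coaxial Gaussian cylinder, radius r = 196 cm, length L.
Q_enc = λL, so λ_enc = 1.35e-6 C/m.
Since E is radial and uniform over the curved surface, Φ = E·2πrL = Q_enc/ε₀ = λ_enc L/ε₀.
E = |λ_enc|/(2πε₀r) = (1.35×10^-6)/(2π·8.85×10^-12·1.96) = 1.24e4 N/C.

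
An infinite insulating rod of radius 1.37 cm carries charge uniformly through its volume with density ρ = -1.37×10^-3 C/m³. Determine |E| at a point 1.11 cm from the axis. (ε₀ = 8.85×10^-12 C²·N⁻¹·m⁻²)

E ≈ 8.59e5 N/C

By cylindrical symmetry E is radial; use a coaxial Gaussian cylinder of radius 1.11 cm and length L (r < R).
Enclosed charge per unit length: λ_enc = ρ·πr² = (-1.37×10^-3)π(0.0111)² = -5.303×10^-7 C/m.
Gauss's law: E·2πrL = λ_enc L/ε₀.
E = |λ_enc|/(2πε₀r) = (5.303e-7)/(2π·8.85×10^-12·0.0111) = 8.59e5 N/C.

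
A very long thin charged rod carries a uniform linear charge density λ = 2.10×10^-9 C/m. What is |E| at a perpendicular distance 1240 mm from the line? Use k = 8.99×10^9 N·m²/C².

Choose a coaxial cylinder of radius r = 1240 mm (arbitrary length L) as the Gaussian surface.
Q_enc = λL, so λ_enc = 2.10e-9 C/m.
Applying ∮E·dA = Q_enc/ε₀ with the end caps contributing no flux:
E = 2k|λ_enc|/r = 2(8.99×10^9)(2.10e-9)/(1.24) = 30.5 N/C.

|E| = 30.5 N/C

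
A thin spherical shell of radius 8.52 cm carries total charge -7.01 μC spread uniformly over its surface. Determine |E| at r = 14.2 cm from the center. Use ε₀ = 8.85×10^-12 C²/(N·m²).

Symmetry ⇒ E = E(r) r̂. Gaussian sphere of radius r = 14.2 cm (r > 8.52 cm).
The entire shell is enclosed: Q_enc = -7.01×10^-6 C.
Gauss's law: E·4πr² = Q_enc/ε₀.
E = |Q_enc|/(4πε₀r²) = (7.01e-6)/(4π·8.85×10^-12·(0.142)²) = 3.13e6 N/C.

|E| ≈ 3.13×10^6 V/m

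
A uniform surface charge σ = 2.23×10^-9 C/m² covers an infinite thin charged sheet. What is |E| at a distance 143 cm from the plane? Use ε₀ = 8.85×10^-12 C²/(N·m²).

Choose a cylindrical pillbox piercing the sheet, end faces (area A) parallel to it.
Flux Φ = 2EA and Q_enc = σA, so 2EA = σA/ε₀ ⇒ E = |σ|/(2ε₀), independent of distance.
E = |σ|/(2ε₀) = (2.23e-9)/(2·8.85×10^-12) = 126 N/C.

E = 126 V/m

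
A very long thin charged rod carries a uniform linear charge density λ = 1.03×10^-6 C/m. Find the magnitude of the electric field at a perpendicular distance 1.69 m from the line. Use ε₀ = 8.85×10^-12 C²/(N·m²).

Take a coaxial cylindrical Gaussian surface of radius r = 1.69 m and length L.
Q_enc = λL, so λ_enc = 1.03e-6 C/m.
By Gauss's law (flux through the curved wall only), E·2πrL = λ_enc L/ε₀.
E = |λ_enc|/(2πε₀r) = (1.03×10^-6)/(2π·8.85×10^-12·1.69) = 1.10e4 N/C.

|E| = 1.10e4 N/C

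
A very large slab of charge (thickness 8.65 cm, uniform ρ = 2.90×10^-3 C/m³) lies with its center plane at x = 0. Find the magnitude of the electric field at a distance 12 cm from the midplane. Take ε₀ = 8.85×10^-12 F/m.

The point |x| = 12 cm lies outside the slab (half-thickness 0.04325 m). A symmetric pillbox spanning the full slab encloses Q_enc = ρ·d·A.
Flux = 2EA ⇒ E = |ρ|d/(2ε₀), independent of distance outside.
E = (2.90e-3)(0.0865)/(2·8.85×10^-12) = 1.42e7 N/C.

|E| ≈ 1.42e7 N/C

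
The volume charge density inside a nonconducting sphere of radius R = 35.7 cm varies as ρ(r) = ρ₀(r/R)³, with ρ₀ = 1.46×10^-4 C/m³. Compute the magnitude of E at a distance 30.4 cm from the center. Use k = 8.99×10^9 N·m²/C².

Use a concentric Gaussian sphere at r = 30.4 cm (r < R).
Q_enc = ∫₀^r ρ(r')·4πr'² dr' = (4πρ₀/R³) ∫₀^r r'^5 dr' = 4πρ₀ r^6/(6·R³) = 5.305e-6 C.
By Gauss's law, ∮E·dA = E·4πr² = Q_enc/ε₀.
E = k|Q_enc|/r² = (8.99×10^9)(5.305×10^-6)/(0.304)² = 5.16×10^5 N/C.

E = 5.16×10^5 N/C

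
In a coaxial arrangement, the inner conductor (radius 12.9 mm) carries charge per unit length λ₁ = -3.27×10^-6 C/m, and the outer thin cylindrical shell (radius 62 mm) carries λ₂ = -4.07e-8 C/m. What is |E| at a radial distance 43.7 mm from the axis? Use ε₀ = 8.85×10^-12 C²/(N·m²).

|E| = 1.35e6 V/m

Choose a coaxial cylinder of radius r = 43.7 mm (arbitrary length L) as the Gaussian surface (between the conductors, 12.9 mm < r < 62 mm).
Only the inner wire is enclosed; the outer shell contributes nothing inside itself. λ_enc = λ₁ = -3.27×10^-6 C/m.
Applying ∮E·dA = Q_enc/ε₀ with the end caps contributing no flux:
E = |λ_enc|/(2πε₀r) = (3.27×10^-6)/(2π·8.85×10^-12·0.0437) = 1.35e6 N/C.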